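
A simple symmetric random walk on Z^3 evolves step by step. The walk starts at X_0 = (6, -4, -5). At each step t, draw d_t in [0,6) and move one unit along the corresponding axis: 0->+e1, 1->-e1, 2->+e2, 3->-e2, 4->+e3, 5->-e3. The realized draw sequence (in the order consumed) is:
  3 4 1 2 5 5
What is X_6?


(5, -4, -6)

t=0: X=(6, -4, -5), d=3 → -e2, X_1=(6, -5, -5)
t=1: X=(6, -5, -5), d=4 → +e3, X_2=(6, -5, -4)
t=2: X=(6, -5, -4), d=1 → -e1, X_3=(5, -5, -4)
t=3: X=(5, -5, -4), d=2 → +e2, X_4=(5, -4, -4)
t=4: X=(5, -4, -4), d=5 → -e3, X_5=(5, -4, -5)
t=5: X=(5, -4, -5), d=5 → -e3, X_6=(5, -4, -6)


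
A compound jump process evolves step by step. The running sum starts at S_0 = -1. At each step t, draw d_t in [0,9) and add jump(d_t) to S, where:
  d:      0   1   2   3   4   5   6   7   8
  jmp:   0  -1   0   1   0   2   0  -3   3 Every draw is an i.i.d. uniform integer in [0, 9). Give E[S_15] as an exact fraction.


Outcome values over d=0..8: [0, -1, 0, 1, 0, 2, 0, -3, 3]
Σy = 2, Σy² = 24, M = 9
μ = 2/9 = 2/9,  σ² = 24/9 − (2/9)² = 212/81
E[S_15] = -1 + 15·(2/9) = 7/3

7/3


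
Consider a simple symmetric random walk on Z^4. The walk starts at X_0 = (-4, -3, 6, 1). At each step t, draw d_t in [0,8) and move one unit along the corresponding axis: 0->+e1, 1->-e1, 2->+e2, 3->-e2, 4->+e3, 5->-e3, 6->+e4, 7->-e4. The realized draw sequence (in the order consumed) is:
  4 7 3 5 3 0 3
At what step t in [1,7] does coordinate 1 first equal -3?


6

t=0: X=(-4, -3, 6, 1), d=4 → +e3, X_1=(-4, -3, 7, 1)
t=1: X=(-4, -3, 7, 1), d=7 → -e4, X_2=(-4, -3, 7, 0)
t=2: X=(-4, -3, 7, 0), d=3 → -e2, X_3=(-4, -4, 7, 0)
t=3: X=(-4, -4, 7, 0), d=5 → -e3, X_4=(-4, -4, 6, 0)
t=4: X=(-4, -4, 6, 0), d=3 → -e2, X_5=(-4, -5, 6, 0)
t=5: X=(-4, -5, 6, 0), d=0 → +e1, X_6=(-3, -5, 6, 0)
t=6: X=(-3, -5, 6, 0), d=3 → -e2, X_7=(-3, -6, 6, 0)


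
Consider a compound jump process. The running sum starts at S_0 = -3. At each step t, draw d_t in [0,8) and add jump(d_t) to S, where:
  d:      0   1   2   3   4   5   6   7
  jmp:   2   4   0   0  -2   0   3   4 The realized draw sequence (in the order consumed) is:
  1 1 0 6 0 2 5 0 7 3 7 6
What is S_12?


25

t=0: S=-3, d=1, jump=4, S_1=1
t=1: S=1, d=1, jump=4, S_2=5
t=2: S=5, d=0, jump=2, S_3=7
t=3: S=7, d=6, jump=3, S_4=10
t=4: S=10, d=0, jump=2, S_5=12
t=5: S=12, d=2, jump=0, S_6=12
t=6: S=12, d=5, jump=0, S_7=12
t=7: S=12, d=0, jump=2, S_8=14
t=8: S=14, d=7, jump=4, S_9=18
t=9: S=18, d=3, jump=0, S_10=18
t=10: S=18, d=7, jump=4, S_11=22
t=11: S=22, d=6, jump=3, S_12=25


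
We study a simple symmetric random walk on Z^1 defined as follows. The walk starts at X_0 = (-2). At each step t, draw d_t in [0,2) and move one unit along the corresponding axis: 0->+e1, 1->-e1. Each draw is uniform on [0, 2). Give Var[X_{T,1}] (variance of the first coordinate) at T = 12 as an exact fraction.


12

Outcome values over d=0..1: [1, -1]
Σy = 0, Σy² = 2, M = 2
μ = 0/2 = 0,  σ² = 2/2 − (0)² = 1
Independent increments: Var[X_12] = 12·σ² = 12·(1) = 12


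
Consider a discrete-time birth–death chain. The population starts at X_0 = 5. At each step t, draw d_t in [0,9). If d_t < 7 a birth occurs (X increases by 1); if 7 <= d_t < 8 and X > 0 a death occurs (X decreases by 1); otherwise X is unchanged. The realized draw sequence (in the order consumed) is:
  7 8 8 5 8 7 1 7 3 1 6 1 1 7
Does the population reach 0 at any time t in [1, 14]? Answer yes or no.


no

t=0: X=5, d=7 → death, X_1=4
t=1: X=4, d=8 → hold, X_2=4
t=2: X=4, d=8 → hold, X_3=4
t=3: X=4, d=5 → birth, X_4=5
t=4: X=5, d=8 → hold, X_5=5
t=5: X=5, d=7 → death, X_6=4
t=6: X=4, d=1 → birth, X_7=5
t=7: X=5, d=7 → death, X_8=4
t=8: X=4, d=3 → birth, X_9=5
t=9: X=5, d=1 → birth, X_10=6
t=10: X=6, d=6 → birth, X_11=7
t=11: X=7, d=1 → birth, X_12=8
t=12: X=8, d=1 → birth, X_13=9
t=13: X=9, d=7 → death, X_14=8


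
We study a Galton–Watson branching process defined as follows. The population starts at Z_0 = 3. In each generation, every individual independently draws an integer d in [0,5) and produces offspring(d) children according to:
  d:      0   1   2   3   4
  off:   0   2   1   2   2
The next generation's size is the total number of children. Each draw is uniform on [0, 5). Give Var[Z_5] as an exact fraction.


Outcome values over d=0..4: [0, 2, 1, 2, 2]
Σy = 7, Σy² = 13, M = 5
μ = 7/5 = 7/5,  σ² = 13/5 − (7/5)² = 16/25
V_0 = 0, E_0 = 3
V_1 = 16/25·E_0 + (7/5)²·V_0 = 48/25;  E_1 = 21/5
V_2 = 16/25·E_1 + (7/5)²·V_1 = 4032/625;  E_2 = 147/25
V_3 = 16/25·E_2 + (7/5)²·V_2 = 256368/15625;  E_3 = 1029/125
V_4 = 16/25·E_3 + (7/5)²·V_3 = 14620032/390625;  E_4 = 7203/625
V_5 = 16/25·E_4 + (7/5)²·V_4 = 788411568/9765625;  E_5 = 50421/3125

788411568/9765625


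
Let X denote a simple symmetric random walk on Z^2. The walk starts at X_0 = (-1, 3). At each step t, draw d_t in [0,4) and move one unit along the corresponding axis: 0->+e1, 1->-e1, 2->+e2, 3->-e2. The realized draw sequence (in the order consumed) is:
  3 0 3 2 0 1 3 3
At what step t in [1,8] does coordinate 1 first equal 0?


2

t=0: X=(-1, 3), d=3 → -e2, X_1=(-1, 2)
t=1: X=(-1, 2), d=0 → +e1, X_2=(0, 2)
t=2: X=(0, 2), d=3 → -e2, X_3=(0, 1)
t=3: X=(0, 1), d=2 → +e2, X_4=(0, 2)
t=4: X=(0, 2), d=0 → +e1, X_5=(1, 2)
t=5: X=(1, 2), d=1 → -e1, X_6=(0, 2)
t=6: X=(0, 2), d=3 → -e2, X_7=(0, 1)
t=7: X=(0, 1), d=3 → -e2, X_8=(0, 0)


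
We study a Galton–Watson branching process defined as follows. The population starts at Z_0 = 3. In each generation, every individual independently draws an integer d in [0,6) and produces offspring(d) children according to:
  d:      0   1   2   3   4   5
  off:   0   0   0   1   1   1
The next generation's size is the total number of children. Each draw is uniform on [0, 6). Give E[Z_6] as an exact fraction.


Outcome values over d=0..5: [0, 0, 0, 1, 1, 1]
Σy = 3, Σy² = 3, M = 6
μ = 3/6 = 1/2,  σ² = 3/6 − (1/2)² = 1/4
E[Z_0] = 3
E[Z_1] = 1/2·E[Z_0] = 3/2
E[Z_2] = 1/2·E[Z_1] = 3/4
E[Z_3] = 1/2·E[Z_2] = 3/8
E[Z_4] = 1/2·E[Z_3] = 3/16
E[Z_5] = 1/2·E[Z_4] = 3/32
E[Z_6] = 1/2·E[Z_5] = 3/64

3/64


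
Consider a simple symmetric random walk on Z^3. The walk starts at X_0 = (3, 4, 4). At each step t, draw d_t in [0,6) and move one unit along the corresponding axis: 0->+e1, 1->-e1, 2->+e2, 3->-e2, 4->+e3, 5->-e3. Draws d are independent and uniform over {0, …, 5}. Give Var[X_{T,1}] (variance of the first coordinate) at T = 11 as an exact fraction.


Outcome values over d=0..5: [1, -1, 0, 0, 0, 0]
Σy = 0, Σy² = 2, M = 6
μ = 0/6 = 0,  σ² = 2/6 − (0)² = 1/3
Independent increments: Var[X_11] = 11·σ² = 11·(1/3) = 11/3

11/3


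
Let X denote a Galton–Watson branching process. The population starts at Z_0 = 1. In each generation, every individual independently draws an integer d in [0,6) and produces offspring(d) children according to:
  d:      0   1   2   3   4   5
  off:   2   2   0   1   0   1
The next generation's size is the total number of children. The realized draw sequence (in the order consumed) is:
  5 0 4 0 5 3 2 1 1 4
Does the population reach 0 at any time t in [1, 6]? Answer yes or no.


no

gen 0: Z_0=1, draws=[5], offspring=[1], Z_1=1
gen 1: Z_1=1, draws=[0], offspring=[2], Z_2=2
gen 2: Z_2=2, draws=[4, 0], offspring=[0, 2], Z_3=2
gen 3: Z_3=2, draws=[5, 3], offspring=[1, 1], Z_4=2
gen 4: Z_4=2, draws=[2, 1], offspring=[0, 2], Z_5=2
gen 5: Z_5=2, draws=[1, 4], offspring=[2, 0], Z_6=2


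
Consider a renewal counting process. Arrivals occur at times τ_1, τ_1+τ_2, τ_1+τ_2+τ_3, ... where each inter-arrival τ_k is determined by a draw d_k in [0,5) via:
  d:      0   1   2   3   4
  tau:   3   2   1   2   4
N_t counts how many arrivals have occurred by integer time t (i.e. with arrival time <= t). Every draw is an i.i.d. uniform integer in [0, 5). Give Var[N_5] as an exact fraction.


Inter-arrival values over d=0..4: [3, 2, 1, 2, 4]
Each d has probability 1/5, so the pmf of τ is: f(1) = 1/5, f(2) = 2/5, f(3) = 1/5, f(4) = 1/5
Let p_n(j) = P(N_n = j), with p_0 = [1]. Condition on τ_1: p_n(0) = P(τ > n), and for j >= 1, p_n(j) = Σ_{k<=n} f(k)·p_{n−k}(j−1)
p_1 = [4/5, 1/5]  (j = 0..1)
p_2 = [2/5, 14/25, 1/25]  (j = 0..2)
p_3 = [1/5, 3/5, 24/125, 1/125]  (j = 0..3)
p_4 = [0, 14/25, 48/125, 34/625, 1/625]  (j = 0..4)
p_5 = [0, 8/25, 63/125, 101/625, 44/3125, 1/3125]  (j = 0..5)
E[N_5] = Σ j·p_5(j) = 5846/3125;  E[N_5²] = Σ j²·p_5(j) = 12574/3125
Var[N_5] = 12574/3125 − (5846/3125)² = 5118034/9765625

5118034/9765625


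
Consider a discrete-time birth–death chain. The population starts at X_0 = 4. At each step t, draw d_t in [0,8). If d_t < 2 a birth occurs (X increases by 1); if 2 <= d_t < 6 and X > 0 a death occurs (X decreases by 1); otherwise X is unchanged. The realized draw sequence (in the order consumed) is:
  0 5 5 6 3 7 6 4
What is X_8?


t=0: X=4, d=0 → birth, X_1=5
t=1: X=5, d=5 → death, X_2=4
t=2: X=4, d=5 → death, X_3=3
t=3: X=3, d=6 → hold, X_4=3
t=4: X=3, d=3 → death, X_5=2
t=5: X=2, d=7 → hold, X_6=2
t=6: X=2, d=6 → hold, X_7=2
t=7: X=2, d=4 → death, X_8=1

1


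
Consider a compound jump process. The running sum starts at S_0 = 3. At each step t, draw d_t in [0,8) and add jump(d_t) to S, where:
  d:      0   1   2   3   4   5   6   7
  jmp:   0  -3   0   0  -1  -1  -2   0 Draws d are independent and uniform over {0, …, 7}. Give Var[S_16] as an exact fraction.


Outcome values over d=0..7: [0, -3, 0, 0, -1, -1, -2, 0]
Σy = -7, Σy² = 15, M = 8
μ = -7/8 = -7/8,  σ² = 15/8 − (-7/8)² = 71/64
Independent increments: Var[S_16] = 16·σ² = 16·(71/64) = 71/4

71/4


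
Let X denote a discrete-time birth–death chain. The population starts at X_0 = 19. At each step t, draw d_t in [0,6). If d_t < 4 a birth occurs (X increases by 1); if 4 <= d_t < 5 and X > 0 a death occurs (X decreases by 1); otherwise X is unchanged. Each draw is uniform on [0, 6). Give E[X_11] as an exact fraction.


49/2

X can drop by at most 1 per step and X_0 = 19 > T = 11, so X_t >= 19 − t >= 8 > 0 for every t <= 11: the floor at 0 (the 'and X > 0' condition) never binds. Hence X_11 = X_0 + Σ_{t<11} Y_t with i.i.d. increments Y_t = y(d_t) ∈ {+1, −1, 0}.
Outcome values over d=0..5: [1, 1, 1, 1, -1, 0]
Σy = 3, Σy² = 5, M = 6
μ = 3/6 = 1/2,  σ² = 5/6 − (1/2)² = 7/12
E[X_11] = 19 + 11·(1/2) = 49/2


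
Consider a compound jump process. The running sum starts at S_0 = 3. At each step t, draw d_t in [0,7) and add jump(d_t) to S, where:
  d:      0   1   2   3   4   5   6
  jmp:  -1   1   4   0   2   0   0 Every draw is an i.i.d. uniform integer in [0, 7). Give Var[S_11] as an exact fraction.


Outcome values over d=0..6: [-1, 1, 4, 0, 2, 0, 0]
Σy = 6, Σy² = 22, M = 7
μ = 6/7 = 6/7,  σ² = 22/7 − (6/7)² = 118/49
Independent increments: Var[S_11] = 11·σ² = 11·(118/49) = 1298/49

1298/49


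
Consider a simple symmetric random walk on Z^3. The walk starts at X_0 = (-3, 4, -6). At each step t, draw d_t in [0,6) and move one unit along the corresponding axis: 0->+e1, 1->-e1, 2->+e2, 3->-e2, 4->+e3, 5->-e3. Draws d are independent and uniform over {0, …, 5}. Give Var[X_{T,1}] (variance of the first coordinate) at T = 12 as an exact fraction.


4

Outcome values over d=0..5: [1, -1, 0, 0, 0, 0]
Σy = 0, Σy² = 2, M = 6
μ = 0/6 = 0,  σ² = 2/6 − (0)² = 1/3
Independent increments: Var[X_12] = 12·σ² = 12·(1/3) = 4


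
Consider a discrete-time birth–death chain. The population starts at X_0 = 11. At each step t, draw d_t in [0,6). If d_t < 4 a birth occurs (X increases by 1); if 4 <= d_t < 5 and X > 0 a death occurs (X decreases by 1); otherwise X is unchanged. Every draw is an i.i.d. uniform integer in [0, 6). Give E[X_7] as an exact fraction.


29/2

X can drop by at most 1 per step and X_0 = 11 > T = 7, so X_t >= 11 − t >= 4 > 0 for every t <= 7: the floor at 0 (the 'and X > 0' condition) never binds. Hence X_7 = X_0 + Σ_{t<7} Y_t with i.i.d. increments Y_t = y(d_t) ∈ {+1, −1, 0}.
Outcome values over d=0..5: [1, 1, 1, 1, -1, 0]
Σy = 3, Σy² = 5, M = 6
μ = 3/6 = 1/2,  σ² = 5/6 − (1/2)² = 7/12
E[X_7] = 11 + 7·(1/2) = 29/2


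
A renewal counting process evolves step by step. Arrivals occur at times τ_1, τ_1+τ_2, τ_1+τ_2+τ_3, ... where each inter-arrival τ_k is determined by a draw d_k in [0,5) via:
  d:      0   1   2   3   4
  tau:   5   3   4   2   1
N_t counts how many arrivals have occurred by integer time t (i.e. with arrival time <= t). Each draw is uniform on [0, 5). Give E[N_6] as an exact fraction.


27906/15625

Inter-arrival values over d=0..4: [5, 3, 4, 2, 1]
Each d has probability 1/5, so the pmf of τ is: f(1) = 1/5, f(2) = 1/5, f(3) = 1/5, f(4) = 1/5, f(5) = 1/5
Renewal equation for m(n) = E[N_n]: condition on τ_1 = k (if k <= n, one arrival plus a fresh copy on the remaining n−k steps): m(n) = F(n) + Σ_{k<=n} f(k)·m(n−k), where F(n) = P(τ <= n) and m(0) = 0
m(1) = F(1) = 1/5
m(2) = F(2) + f(1)·m(1) = 2/5 + 1/5·1/5 = 11/25
m(3) = F(3) + f(1)·m(2) + f(2)·m(1) = 3/5 + 1/5·11/25 + 1/5·1/5 = 91/125
m(4) = F(4) + f(1)·m(3) + f(2)·m(2) + f(3)·m(1) = 4/5 + 1/5·91/125 + 1/5·11/25 + 1/5·1/5 = 671/625
m(5) = F(5) + f(1)·m(4) + f(2)·m(3) + f(3)·m(2) + f(4)·m(1) = 1 + 1/5·671/625 + 1/5·91/125 + 1/5·11/25 + 1/5·1/5 = 4651/3125
m(6) = F(6) + f(1)·m(5) + f(2)·m(4) + f(3)·m(3) + f(4)·m(2) + f(5)·m(1) = 1 + 1/5·4651/3125 + 1/5·671/625 + 1/5·91/125 + 1/5·11/25 + 1/5·1/5 = 27906/15625
E[N_6] = m(6) = 27906/15625


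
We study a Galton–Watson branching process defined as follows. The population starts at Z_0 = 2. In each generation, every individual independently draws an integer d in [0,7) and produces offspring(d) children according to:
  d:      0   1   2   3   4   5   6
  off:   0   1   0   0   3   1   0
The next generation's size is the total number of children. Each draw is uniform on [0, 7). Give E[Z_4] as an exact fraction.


Outcome values over d=0..6: [0, 1, 0, 0, 3, 1, 0]
Σy = 5, Σy² = 11, M = 7
μ = 5/7 = 5/7,  σ² = 11/7 − (5/7)² = 52/49
E[Z_0] = 2
E[Z_1] = 5/7·E[Z_0] = 10/7
E[Z_2] = 5/7·E[Z_1] = 50/49
E[Z_3] = 5/7·E[Z_2] = 250/343
E[Z_4] = 5/7·E[Z_3] = 1250/2401

1250/2401


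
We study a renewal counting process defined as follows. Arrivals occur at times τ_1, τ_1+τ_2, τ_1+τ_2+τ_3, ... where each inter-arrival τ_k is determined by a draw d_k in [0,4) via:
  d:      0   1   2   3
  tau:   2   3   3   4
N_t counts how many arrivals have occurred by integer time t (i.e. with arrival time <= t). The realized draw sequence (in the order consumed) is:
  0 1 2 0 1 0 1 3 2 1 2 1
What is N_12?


4

draw d_1=0: τ_1=2, arrival time A_1=2
draw d_2=1: τ_2=3, arrival time A_2=5
draw d_3=2: τ_3=3, arrival time A_3=8
draw d_4=0: τ_4=2, arrival time A_4=10
draw d_5=1: τ_5=3, arrival time A_5=13
draw d_6=0: τ_6=2, arrival time A_6=15
draw d_7=1: τ_7=3, arrival time A_7=18
draw d_8=3: τ_8=4, arrival time A_8=22
draw d_9=2: τ_9=3, arrival time A_9=25
draw d_10=1: τ_10=3, arrival time A_10=28
draw d_11=2: τ_11=3, arrival time A_11=31
draw d_12=1: τ_12=3, arrival time A_12=34
N_t over t=0..12: 0:0 1:0 2:1 3:1 4:1 5:2 6:2 7:2 8:3 9:3 10:4 11:4 12:4


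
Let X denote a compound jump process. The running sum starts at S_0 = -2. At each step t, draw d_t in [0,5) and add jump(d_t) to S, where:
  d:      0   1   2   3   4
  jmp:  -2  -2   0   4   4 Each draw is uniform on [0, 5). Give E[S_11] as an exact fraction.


34/5

Outcome values over d=0..4: [-2, -2, 0, 4, 4]
Σy = 4, Σy² = 40, M = 5
μ = 4/5 = 4/5,  σ² = 40/5 − (4/5)² = 184/25
E[S_11] = -2 + 11·(4/5) = 34/5


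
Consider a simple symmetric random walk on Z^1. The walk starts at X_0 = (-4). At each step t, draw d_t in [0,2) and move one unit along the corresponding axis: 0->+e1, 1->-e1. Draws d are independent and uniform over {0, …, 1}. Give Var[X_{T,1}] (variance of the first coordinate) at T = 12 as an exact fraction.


12

Outcome values over d=0..1: [1, -1]
Σy = 0, Σy² = 2, M = 2
μ = 0/2 = 0,  σ² = 2/2 − (0)² = 1
Independent increments: Var[X_12] = 12·σ² = 12·(1) = 12


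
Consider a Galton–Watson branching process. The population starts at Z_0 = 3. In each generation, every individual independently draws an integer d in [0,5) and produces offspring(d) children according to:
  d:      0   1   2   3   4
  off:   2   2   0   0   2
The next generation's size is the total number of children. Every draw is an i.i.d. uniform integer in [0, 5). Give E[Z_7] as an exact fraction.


839808/78125

Outcome values over d=0..4: [2, 2, 0, 0, 2]
Σy = 6, Σy² = 12, M = 5
μ = 6/5 = 6/5,  σ² = 12/5 − (6/5)² = 24/25
E[Z_0] = 3
E[Z_1] = 6/5·E[Z_0] = 18/5
E[Z_2] = 6/5·E[Z_1] = 108/25
E[Z_3] = 6/5·E[Z_2] = 648/125
E[Z_4] = 6/5·E[Z_3] = 3888/625
E[Z_5] = 6/5·E[Z_4] = 23328/3125
E[Z_6] = 6/5·E[Z_5] = 139968/15625
E[Z_7] = 6/5·E[Z_6] = 839808/78125


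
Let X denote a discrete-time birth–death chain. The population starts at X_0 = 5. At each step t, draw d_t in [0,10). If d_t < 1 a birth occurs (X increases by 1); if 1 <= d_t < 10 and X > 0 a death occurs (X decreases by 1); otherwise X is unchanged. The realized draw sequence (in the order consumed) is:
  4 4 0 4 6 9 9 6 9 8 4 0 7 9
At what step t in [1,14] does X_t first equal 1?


6

t=0: X=5, d=4 → death, X_1=4
t=1: X=4, d=4 → death, X_2=3
t=2: X=3, d=0 → birth, X_3=4
t=3: X=4, d=4 → death, X_4=3
t=4: X=3, d=6 → death, X_5=2
t=5: X=2, d=9 → death, X_6=1
t=6: X=1, d=9 → death, X_7=0
t=7: X=0, d=6 → hold, X_8=0
t=8: X=0, d=9 → hold, X_9=0
t=9: X=0, d=8 → hold, X_10=0
t=10: X=0, d=4 → hold, X_11=0
t=11: X=0, d=0 → birth, X_12=1
t=12: X=1, d=7 → death, X_13=0
t=13: X=0, d=9 → hold, X_14=0


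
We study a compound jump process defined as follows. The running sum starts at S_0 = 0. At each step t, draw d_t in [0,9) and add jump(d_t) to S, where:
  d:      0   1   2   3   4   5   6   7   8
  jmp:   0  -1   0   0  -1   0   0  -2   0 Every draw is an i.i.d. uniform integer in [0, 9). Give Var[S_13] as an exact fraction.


494/81

Outcome values over d=0..8: [0, -1, 0, 0, -1, 0, 0, -2, 0]
Σy = -4, Σy² = 6, M = 9
μ = -4/9 = -4/9,  σ² = 6/9 − (-4/9)² = 38/81
Independent increments: Var[S_13] = 13·σ² = 13·(38/81) = 494/81


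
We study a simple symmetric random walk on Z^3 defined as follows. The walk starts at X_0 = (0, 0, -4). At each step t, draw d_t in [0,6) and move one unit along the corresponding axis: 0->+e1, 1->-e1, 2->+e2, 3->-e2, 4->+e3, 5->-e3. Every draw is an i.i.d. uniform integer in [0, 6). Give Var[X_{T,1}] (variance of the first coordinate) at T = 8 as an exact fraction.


Outcome values over d=0..5: [1, -1, 0, 0, 0, 0]
Σy = 0, Σy² = 2, M = 6
μ = 0/6 = 0,  σ² = 2/6 − (0)² = 1/3
Independent increments: Var[X_8] = 8·σ² = 8·(1/3) = 8/3

8/3


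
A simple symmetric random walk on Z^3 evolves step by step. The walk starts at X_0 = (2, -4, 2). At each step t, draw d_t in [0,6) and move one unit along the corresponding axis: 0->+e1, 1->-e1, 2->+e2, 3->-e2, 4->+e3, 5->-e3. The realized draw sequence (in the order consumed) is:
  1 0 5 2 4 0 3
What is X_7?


(3, -4, 2)

t=0: X=(2, -4, 2), d=1 → -e1, X_1=(1, -4, 2)
t=1: X=(1, -4, 2), d=0 → +e1, X_2=(2, -4, 2)
t=2: X=(2, -4, 2), d=5 → -e3, X_3=(2, -4, 1)
t=3: X=(2, -4, 1), d=2 → +e2, X_4=(2, -3, 1)
t=4: X=(2, -3, 1), d=4 → +e3, X_5=(2, -3, 2)
t=5: X=(2, -3, 2), d=0 → +e1, X_6=(3, -3, 2)
t=6: X=(3, -3, 2), d=3 → -e2, X_7=(3, -4, 2)


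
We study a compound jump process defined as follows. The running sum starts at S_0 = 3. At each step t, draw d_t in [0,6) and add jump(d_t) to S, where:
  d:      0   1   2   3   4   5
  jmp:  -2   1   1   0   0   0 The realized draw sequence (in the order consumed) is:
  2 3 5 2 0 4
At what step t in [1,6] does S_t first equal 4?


t=0: S=3, d=2, jump=1, S_1=4
t=1: S=4, d=3, jump=0, S_2=4
t=2: S=4, d=5, jump=0, S_3=4
t=3: S=4, d=2, jump=1, S_4=5
t=4: S=5, d=0, jump=-2, S_5=3
t=5: S=3, d=4, jump=0, S_6=3

1


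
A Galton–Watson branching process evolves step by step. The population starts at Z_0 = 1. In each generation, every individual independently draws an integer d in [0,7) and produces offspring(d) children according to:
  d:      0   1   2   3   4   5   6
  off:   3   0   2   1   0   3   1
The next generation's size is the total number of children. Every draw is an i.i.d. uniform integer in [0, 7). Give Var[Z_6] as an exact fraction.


1999995600000/13841287201

Outcome values over d=0..6: [3, 0, 2, 1, 0, 3, 1]
Σy = 10, Σy² = 24, M = 7
μ = 10/7 = 10/7,  σ² = 24/7 − (10/7)² = 68/49
V_0 = 0, E_0 = 1
V_1 = 68/49·E_0 + (10/7)²·V_0 = 68/49;  E_1 = 10/7
V_2 = 68/49·E_1 + (10/7)²·V_1 = 11560/2401;  E_2 = 100/49
V_3 = 68/49·E_2 + (10/7)²·V_2 = 1489200/117649;  E_3 = 1000/343
V_4 = 68/49·E_3 + (10/7)²·V_3 = 172244000/5764801;  E_4 = 10000/2401
V_5 = 68/49·E_4 + (10/7)²·V_4 = 18857080000/282475249;  E_5 = 100000/16807
V_6 = 68/49·E_5 + (10/7)²·V_5 = 1999995600000/13841287201;  E_6 = 1000000/117649


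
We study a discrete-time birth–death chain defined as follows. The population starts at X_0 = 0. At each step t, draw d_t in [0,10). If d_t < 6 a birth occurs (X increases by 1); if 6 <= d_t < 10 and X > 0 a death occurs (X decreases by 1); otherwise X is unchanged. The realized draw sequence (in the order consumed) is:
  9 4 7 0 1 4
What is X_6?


t=0: X=0, d=9 → hold, X_1=0
t=1: X=0, d=4 → birth, X_2=1
t=2: X=1, d=7 → death, X_3=0
t=3: X=0, d=0 → birth, X_4=1
t=4: X=1, d=1 → birth, X_5=2
t=5: X=2, d=4 → birth, X_6=3

3


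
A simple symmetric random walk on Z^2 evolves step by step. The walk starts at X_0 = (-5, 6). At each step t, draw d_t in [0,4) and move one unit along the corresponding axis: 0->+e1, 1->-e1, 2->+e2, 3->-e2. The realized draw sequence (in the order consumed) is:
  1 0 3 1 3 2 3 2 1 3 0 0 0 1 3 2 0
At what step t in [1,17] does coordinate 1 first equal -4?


t=0: X=(-5, 6), d=1 → -e1, X_1=(-6, 6)
t=1: X=(-6, 6), d=0 → +e1, X_2=(-5, 6)
t=2: X=(-5, 6), d=3 → -e2, X_3=(-5, 5)
t=3: X=(-5, 5), d=1 → -e1, X_4=(-6, 5)
t=4: X=(-6, 5), d=3 → -e2, X_5=(-6, 4)
t=5: X=(-6, 4), d=2 → +e2, X_6=(-6, 5)
t=6: X=(-6, 5), d=3 → -e2, X_7=(-6, 4)
t=7: X=(-6, 4), d=2 → +e2, X_8=(-6, 5)
t=8: X=(-6, 5), d=1 → -e1, X_9=(-7, 5)
t=9: X=(-7, 5), d=3 → -e2, X_10=(-7, 4)
t=10: X=(-7, 4), d=0 → +e1, X_11=(-6, 4)
t=11: X=(-6, 4), d=0 → +e1, X_12=(-5, 4)
t=12: X=(-5, 4), d=0 → +e1, X_13=(-4, 4)
t=13: X=(-4, 4), d=1 → -e1, X_14=(-5, 4)
t=14: X=(-5, 4), d=3 → -e2, X_15=(-5, 3)
t=15: X=(-5, 3), d=2 → +e2, X_16=(-5, 4)
t=16: X=(-5, 4), d=0 → +e1, X_17=(-4, 4)

13


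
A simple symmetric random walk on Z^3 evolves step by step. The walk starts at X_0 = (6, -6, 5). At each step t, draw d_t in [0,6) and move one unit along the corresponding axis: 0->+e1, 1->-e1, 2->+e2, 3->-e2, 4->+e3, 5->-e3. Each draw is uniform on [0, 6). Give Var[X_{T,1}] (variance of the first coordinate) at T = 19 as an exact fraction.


19/3

Outcome values over d=0..5: [1, -1, 0, 0, 0, 0]
Σy = 0, Σy² = 2, M = 6
μ = 0/6 = 0,  σ² = 2/6 − (0)² = 1/3
Independent increments: Var[X_19] = 19·σ² = 19·(1/3) = 19/3


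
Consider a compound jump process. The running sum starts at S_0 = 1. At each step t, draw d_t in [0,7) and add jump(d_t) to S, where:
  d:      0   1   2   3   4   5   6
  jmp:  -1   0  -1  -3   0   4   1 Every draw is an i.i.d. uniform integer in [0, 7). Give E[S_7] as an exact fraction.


1

Outcome values over d=0..6: [-1, 0, -1, -3, 0, 4, 1]
Σy = 0, Σy² = 28, M = 7
μ = 0/7 = 0,  σ² = 28/7 − (0)² = 4
E[S_7] = 1 + 7·(0) = 1


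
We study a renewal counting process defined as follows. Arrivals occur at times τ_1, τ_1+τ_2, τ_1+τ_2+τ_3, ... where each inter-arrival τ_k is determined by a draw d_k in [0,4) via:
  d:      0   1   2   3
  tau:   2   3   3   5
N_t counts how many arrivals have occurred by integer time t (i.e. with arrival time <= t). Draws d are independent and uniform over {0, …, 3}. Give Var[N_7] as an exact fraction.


1559/4096

Inter-arrival values over d=0..3: [2, 3, 3, 5]
Each d has probability 1/4, so the pmf of τ is: f(2) = 1/4, f(3) = 1/2, f(5) = 1/4
Let p_n(j) = P(N_n = j), with p_0 = [1]. Condition on τ_1: p_n(0) = P(τ > n), and for j >= 1, p_n(j) = Σ_{k<=n} f(k)·p_{n−k}(j−1)
p_1 = [1]  (j = 0)
p_2 = [3/4, 1/4]  (j = 0..1)
p_3 = [1/4, 3/4]  (j = 0..1)
p_4 = [1/4, 11/16, 1/16]  (j = 0..2)
p_5 = [0, 11/16, 5/16]  (j = 0..2)
p_6 = [0, 7/16, 35/64, 1/64]  (j = 0..3)
p_7 = [0, 5/16, 37/64, 7/64]  (j = 0..3)
E[N_7] = Σ j·p_7(j) = 115/64;  E[N_7²] = Σ j²·p_7(j) = 231/64
Var[N_7] = 231/64 − (115/64)² = 1559/4096


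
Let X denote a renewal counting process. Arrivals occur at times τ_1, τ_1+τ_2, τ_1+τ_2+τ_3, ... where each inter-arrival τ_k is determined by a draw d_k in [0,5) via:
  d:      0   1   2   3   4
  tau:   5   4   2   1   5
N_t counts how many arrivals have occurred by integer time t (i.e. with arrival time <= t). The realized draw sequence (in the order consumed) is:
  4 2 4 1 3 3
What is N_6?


draw d_1=4: τ_1=5, arrival time A_1=5
draw d_2=2: τ_2=2, arrival time A_2=7
draw d_3=4: τ_3=5, arrival time A_3=12
draw d_4=1: τ_4=4, arrival time A_4=16
draw d_5=3: τ_5=1, arrival time A_5=17
draw d_6=3: τ_6=1, arrival time A_6=18
N_t over t=0..6: 0:0 1:0 2:0 3:0 4:0 5:1 6:1

1


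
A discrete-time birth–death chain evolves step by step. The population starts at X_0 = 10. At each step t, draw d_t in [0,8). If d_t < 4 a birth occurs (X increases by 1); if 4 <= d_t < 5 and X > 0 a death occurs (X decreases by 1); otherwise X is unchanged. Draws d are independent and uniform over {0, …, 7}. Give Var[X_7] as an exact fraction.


217/64

X can drop by at most 1 per step and X_0 = 10 > T = 7, so X_t >= 10 − t >= 3 > 0 for every t <= 7: the floor at 0 (the 'and X > 0' condition) never binds. Hence X_7 = X_0 + Σ_{t<7} Y_t with i.i.d. increments Y_t = y(d_t) ∈ {+1, −1, 0}.
Outcome values over d=0..7: [1, 1, 1, 1, -1, 0, 0, 0]
Σy = 3, Σy² = 5, M = 8
μ = 3/8 = 3/8,  σ² = 5/8 − (3/8)² = 31/64
Independent increments: Var[X_7] = 7·σ² = 7·(31/64) = 217/64


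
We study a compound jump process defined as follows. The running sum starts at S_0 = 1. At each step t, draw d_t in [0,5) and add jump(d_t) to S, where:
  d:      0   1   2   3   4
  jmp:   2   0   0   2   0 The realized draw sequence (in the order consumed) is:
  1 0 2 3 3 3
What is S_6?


t=0: S=1, d=1, jump=0, S_1=1
t=1: S=1, d=0, jump=2, S_2=3
t=2: S=3, d=2, jump=0, S_3=3
t=3: S=3, d=3, jump=2, S_4=5
t=4: S=5, d=3, jump=2, S_5=7
t=5: S=7, d=3, jump=2, S_6=9

9


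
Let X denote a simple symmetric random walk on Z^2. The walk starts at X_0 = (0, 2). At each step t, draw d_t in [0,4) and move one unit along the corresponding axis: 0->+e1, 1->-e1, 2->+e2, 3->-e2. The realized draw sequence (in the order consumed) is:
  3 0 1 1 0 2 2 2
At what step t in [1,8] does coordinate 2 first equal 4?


8

t=0: X=(0, 2), d=3 → -e2, X_1=(0, 1)
t=1: X=(0, 1), d=0 → +e1, X_2=(1, 1)
t=2: X=(1, 1), d=1 → -e1, X_3=(0, 1)
t=3: X=(0, 1), d=1 → -e1, X_4=(-1, 1)
t=4: X=(-1, 1), d=0 → +e1, X_5=(0, 1)
t=5: X=(0, 1), d=2 → +e2, X_6=(0, 2)
t=6: X=(0, 2), d=2 → +e2, X_7=(0, 3)
t=7: X=(0, 3), d=2 → +e2, X_8=(0, 4)


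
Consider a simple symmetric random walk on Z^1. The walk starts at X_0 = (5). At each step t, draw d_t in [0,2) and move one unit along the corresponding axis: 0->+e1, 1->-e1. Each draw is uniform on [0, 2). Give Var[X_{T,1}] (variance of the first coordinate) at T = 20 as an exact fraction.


20

Outcome values over d=0..1: [1, -1]
Σy = 0, Σy² = 2, M = 2
μ = 0/2 = 0,  σ² = 2/2 − (0)² = 1
Independent increments: Var[X_20] = 20·σ² = 20·(1) = 20


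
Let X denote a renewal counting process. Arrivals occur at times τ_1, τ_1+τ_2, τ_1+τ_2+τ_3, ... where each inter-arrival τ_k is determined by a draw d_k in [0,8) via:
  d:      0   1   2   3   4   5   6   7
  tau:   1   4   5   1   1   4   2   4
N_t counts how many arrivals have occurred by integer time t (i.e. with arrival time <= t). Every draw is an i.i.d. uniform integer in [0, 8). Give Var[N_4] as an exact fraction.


12208127/16777216

Inter-arrival values over d=0..7: [1, 4, 5, 1, 1, 4, 2, 4]
Each d has probability 1/8, so the pmf of τ is: f(1) = 3/8, f(2) = 1/8, f(4) = 3/8, f(5) = 1/8
Let p_n(j) = P(N_n = j), with p_0 = [1]. Condition on τ_1: p_n(0) = P(τ > n), and for j >= 1, p_n(j) = Σ_{k<=n} f(k)·p_{n−k}(j−1)
p_1 = [5/8, 3/8]  (j = 0..1)
p_2 = [1/2, 23/64, 9/64]  (j = 0..2)
p_3 = [1/2, 17/64, 93/512, 27/512]  (j = 0..3)
p_4 = [1/8, 5/8, 37/256, 351/4096, 81/4096]  (j = 0..4)
E[N_4] = Σ j·p_4(j) = 5121/4096;  E[N_4²] = Σ j²·p_4(j) = 9383/4096
Var[N_4] = 9383/4096 − (5121/4096)² = 12208127/16777216


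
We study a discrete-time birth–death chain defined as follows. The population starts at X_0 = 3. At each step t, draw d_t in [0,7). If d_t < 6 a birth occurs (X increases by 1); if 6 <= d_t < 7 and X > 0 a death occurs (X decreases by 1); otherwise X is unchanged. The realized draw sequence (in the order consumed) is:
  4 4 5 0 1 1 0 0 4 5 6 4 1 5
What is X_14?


t=0: X=3, d=4 → birth, X_1=4
t=1: X=4, d=4 → birth, X_2=5
t=2: X=5, d=5 → birth, X_3=6
t=3: X=6, d=0 → birth, X_4=7
t=4: X=7, d=1 → birth, X_5=8
t=5: X=8, d=1 → birth, X_6=9
t=6: X=9, d=0 → birth, X_7=10
t=7: X=10, d=0 → birth, X_8=11
t=8: X=11, d=4 → birth, X_9=12
t=9: X=12, d=5 → birth, X_10=13
t=10: X=13, d=6 → death, X_11=12
t=11: X=12, d=4 → birth, X_12=13
t=12: X=13, d=1 → birth, X_13=14
t=13: X=14, d=5 → birth, X_14=15

15


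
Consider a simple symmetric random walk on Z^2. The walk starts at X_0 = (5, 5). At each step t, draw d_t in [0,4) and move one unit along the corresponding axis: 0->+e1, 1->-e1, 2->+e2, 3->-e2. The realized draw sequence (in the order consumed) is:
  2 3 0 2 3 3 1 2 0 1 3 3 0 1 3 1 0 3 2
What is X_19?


(5, 2)

t=0: X=(5, 5), d=2 → +e2, X_1=(5, 6)
t=1: X=(5, 6), d=3 → -e2, X_2=(5, 5)
t=2: X=(5, 5), d=0 → +e1, X_3=(6, 5)
t=3: X=(6, 5), d=2 → +e2, X_4=(6, 6)
t=4: X=(6, 6), d=3 → -e2, X_5=(6, 5)
t=5: X=(6, 5), d=3 → -e2, X_6=(6, 4)
t=6: X=(6, 4), d=1 → -e1, X_7=(5, 4)
t=7: X=(5, 4), d=2 → +e2, X_8=(5, 5)
t=8: X=(5, 5), d=0 → +e1, X_9=(6, 5)
t=9: X=(6, 5), d=1 → -e1, X_10=(5, 5)
t=10: X=(5, 5), d=3 → -e2, X_11=(5, 4)
t=11: X=(5, 4), d=3 → -e2, X_12=(5, 3)
t=12: X=(5, 3), d=0 → +e1, X_13=(6, 3)
t=13: X=(6, 3), d=1 → -e1, X_14=(5, 3)
t=14: X=(5, 3), d=3 → -e2, X_15=(5, 2)
t=15: X=(5, 2), d=1 → -e1, X_16=(4, 2)
t=16: X=(4, 2), d=0 → +e1, X_17=(5, 2)
t=17: X=(5, 2), d=3 → -e2, X_18=(5, 1)
t=18: X=(5, 1), d=2 → +e2, X_19=(5, 2)


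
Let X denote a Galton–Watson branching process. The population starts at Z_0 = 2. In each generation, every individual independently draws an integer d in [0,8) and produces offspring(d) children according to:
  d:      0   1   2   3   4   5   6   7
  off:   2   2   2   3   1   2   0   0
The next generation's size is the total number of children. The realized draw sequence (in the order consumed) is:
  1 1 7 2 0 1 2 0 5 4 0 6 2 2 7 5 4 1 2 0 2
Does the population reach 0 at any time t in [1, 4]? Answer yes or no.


no

gen 0: Z_0=2, draws=[1, 1], offspring=[2, 2], Z_1=4
gen 1: Z_1=4, draws=[7, 2, 0, 1], offspring=[0, 2, 2, 2], Z_2=6
gen 2: Z_2=6, draws=[2, 0, 5, 4, 0, 6], offspring=[2, 2, 2, 1, 2, 0], Z_3=9
gen 3: Z_3=9, draws=[2, 2, 7, 5, 4, 1, 2, 0, 2], offspring=[2, 2, 0, 2, 1, 2, 2, 2, 2], Z_4=15


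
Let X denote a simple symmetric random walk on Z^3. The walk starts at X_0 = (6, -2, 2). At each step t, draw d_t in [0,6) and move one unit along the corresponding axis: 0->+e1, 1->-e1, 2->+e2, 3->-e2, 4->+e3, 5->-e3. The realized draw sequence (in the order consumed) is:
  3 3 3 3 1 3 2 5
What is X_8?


(5, -6, 1)

t=0: X=(6, -2, 2), d=3 → -e2, X_1=(6, -3, 2)
t=1: X=(6, -3, 2), d=3 → -e2, X_2=(6, -4, 2)
t=2: X=(6, -4, 2), d=3 → -e2, X_3=(6, -5, 2)
t=3: X=(6, -5, 2), d=3 → -e2, X_4=(6, -6, 2)
t=4: X=(6, -6, 2), d=1 → -e1, X_5=(5, -6, 2)
t=5: X=(5, -6, 2), d=3 → -e2, X_6=(5, -7, 2)
t=6: X=(5, -7, 2), d=2 → +e2, X_7=(5, -6, 2)
t=7: X=(5, -6, 2), d=5 → -e3, X_8=(5, -6, 1)


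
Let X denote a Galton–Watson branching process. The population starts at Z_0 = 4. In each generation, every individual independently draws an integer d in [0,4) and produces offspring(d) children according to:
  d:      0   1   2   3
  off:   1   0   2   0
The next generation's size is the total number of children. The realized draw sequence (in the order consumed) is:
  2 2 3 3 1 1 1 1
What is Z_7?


gen 0: Z_0=4, draws=[2, 2, 3, 3], offspring=[2, 2, 0, 0], Z_1=4
gen 1: Z_1=4, draws=[1, 1, 1, 1], offspring=[0, 0, 0, 0], Z_2=0
gen 2: Z_2=0, draws=[], offspring=[], Z_3=0
gen 3: Z_3=0, draws=[], offspring=[], Z_4=0
gen 4: Z_4=0, draws=[], offspring=[], Z_5=0
gen 5: Z_5=0, draws=[], offspring=[], Z_6=0
gen 6: Z_6=0, draws=[], offspring=[], Z_7=0

0


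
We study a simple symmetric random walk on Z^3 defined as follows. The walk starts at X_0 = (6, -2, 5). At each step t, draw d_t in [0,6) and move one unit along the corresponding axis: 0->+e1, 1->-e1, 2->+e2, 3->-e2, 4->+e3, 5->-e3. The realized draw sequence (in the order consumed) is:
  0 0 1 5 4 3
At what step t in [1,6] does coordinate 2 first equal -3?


t=0: X=(6, -2, 5), d=0 → +e1, X_1=(7, -2, 5)
t=1: X=(7, -2, 5), d=0 → +e1, X_2=(8, -2, 5)
t=2: X=(8, -2, 5), d=1 → -e1, X_3=(7, -2, 5)
t=3: X=(7, -2, 5), d=5 → -e3, X_4=(7, -2, 4)
t=4: X=(7, -2, 4), d=4 → +e3, X_5=(7, -2, 5)
t=5: X=(7, -2, 5), d=3 → -e2, X_6=(7, -3, 5)

6


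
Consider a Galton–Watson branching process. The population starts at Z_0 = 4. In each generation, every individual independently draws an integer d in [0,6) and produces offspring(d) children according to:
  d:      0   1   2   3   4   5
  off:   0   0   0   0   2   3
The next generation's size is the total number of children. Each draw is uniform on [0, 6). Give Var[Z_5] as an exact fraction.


Outcome values over d=0..5: [0, 0, 0, 0, 2, 3]
Σy = 5, Σy² = 13, M = 6
μ = 5/6 = 5/6,  σ² = 13/6 − (5/6)² = 53/36
V_0 = 0, E_0 = 4
V_1 = 53/36·E_0 + (5/6)²·V_0 = 53/9;  E_1 = 10/3
V_2 = 53/36·E_1 + (5/6)²·V_1 = 2915/324;  E_2 = 25/9
V_3 = 53/36·E_2 + (5/6)²·V_2 = 120575/11664;  E_3 = 125/54
V_4 = 53/36·E_3 + (5/6)²·V_3 = 4445375/419904;  E_4 = 625/324
V_5 = 53/36·E_4 + (5/6)²·V_4 = 154064375/15116544;  E_5 = 3125/1944

154064375/15116544


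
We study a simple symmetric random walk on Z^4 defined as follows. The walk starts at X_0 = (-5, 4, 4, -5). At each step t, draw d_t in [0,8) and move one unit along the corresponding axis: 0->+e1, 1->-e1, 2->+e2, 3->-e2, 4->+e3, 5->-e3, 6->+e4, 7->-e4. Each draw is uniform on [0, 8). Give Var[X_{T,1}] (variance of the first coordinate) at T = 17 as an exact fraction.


Outcome values over d=0..7: [1, -1, 0, 0, 0, 0, 0, 0]
Σy = 0, Σy² = 2, M = 8
μ = 0/8 = 0,  σ² = 2/8 − (0)² = 1/4
Independent increments: Var[X_17] = 17·σ² = 17·(1/4) = 17/4

17/4


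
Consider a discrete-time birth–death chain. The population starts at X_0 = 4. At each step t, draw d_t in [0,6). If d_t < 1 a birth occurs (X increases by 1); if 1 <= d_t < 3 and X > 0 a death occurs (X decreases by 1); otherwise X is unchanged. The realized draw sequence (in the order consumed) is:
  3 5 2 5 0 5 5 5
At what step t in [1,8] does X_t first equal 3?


3

t=0: X=4, d=3 → hold, X_1=4
t=1: X=4, d=5 → hold, X_2=4
t=2: X=4, d=2 → death, X_3=3
t=3: X=3, d=5 → hold, X_4=3
t=4: X=3, d=0 → birth, X_5=4
t=5: X=4, d=5 → hold, X_6=4
t=6: X=4, d=5 → hold, X_7=4
t=7: X=4, d=5 → hold, X_8=4


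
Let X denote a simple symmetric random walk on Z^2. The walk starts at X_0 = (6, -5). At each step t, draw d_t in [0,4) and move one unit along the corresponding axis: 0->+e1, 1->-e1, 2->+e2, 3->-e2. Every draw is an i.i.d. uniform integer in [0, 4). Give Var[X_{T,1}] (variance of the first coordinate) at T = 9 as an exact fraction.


Outcome values over d=0..3: [1, -1, 0, 0]
Σy = 0, Σy² = 2, M = 4
μ = 0/4 = 0,  σ² = 2/4 − (0)² = 1/2
Independent increments: Var[X_9] = 9·σ² = 9·(1/2) = 9/2

9/2


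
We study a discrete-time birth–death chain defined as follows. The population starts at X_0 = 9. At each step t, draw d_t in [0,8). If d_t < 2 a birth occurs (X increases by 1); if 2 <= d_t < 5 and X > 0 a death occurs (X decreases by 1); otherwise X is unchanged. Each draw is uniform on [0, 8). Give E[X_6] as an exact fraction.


33/4

X can drop by at most 1 per step and X_0 = 9 > T = 6, so X_t >= 9 − t >= 3 > 0 for every t <= 6: the floor at 0 (the 'and X > 0' condition) never binds. Hence X_6 = X_0 + Σ_{t<6} Y_t with i.i.d. increments Y_t = y(d_t) ∈ {+1, −1, 0}.
Outcome values over d=0..7: [1, 1, -1, -1, -1, 0, 0, 0]
Σy = -1, Σy² = 5, M = 8
μ = -1/8 = -1/8,  σ² = 5/8 − (-1/8)² = 39/64
E[X_6] = 9 + 6·(-1/8) = 33/4


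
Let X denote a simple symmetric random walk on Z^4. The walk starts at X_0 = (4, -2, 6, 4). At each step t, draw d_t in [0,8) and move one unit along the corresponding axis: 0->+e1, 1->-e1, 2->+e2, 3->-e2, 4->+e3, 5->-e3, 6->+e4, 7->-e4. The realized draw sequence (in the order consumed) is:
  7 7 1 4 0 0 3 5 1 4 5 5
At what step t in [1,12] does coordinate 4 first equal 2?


2

t=0: X=(4, -2, 6, 4), d=7 → -e4, X_1=(4, -2, 6, 3)
t=1: X=(4, -2, 6, 3), d=7 → -e4, X_2=(4, -2, 6, 2)
t=2: X=(4, -2, 6, 2), d=1 → -e1, X_3=(3, -2, 6, 2)
t=3: X=(3, -2, 6, 2), d=4 → +e3, X_4=(3, -2, 7, 2)
t=4: X=(3, -2, 7, 2), d=0 → +e1, X_5=(4, -2, 7, 2)
t=5: X=(4, -2, 7, 2), d=0 → +e1, X_6=(5, -2, 7, 2)
t=6: X=(5, -2, 7, 2), d=3 → -e2, X_7=(5, -3, 7, 2)
t=7: X=(5, -3, 7, 2), d=5 → -e3, X_8=(5, -3, 6, 2)
t=8: X=(5, -3, 6, 2), d=1 → -e1, X_9=(4, -3, 6, 2)
t=9: X=(4, -3, 6, 2), d=4 → +e3, X_10=(4, -3, 7, 2)
t=10: X=(4, -3, 7, 2), d=5 → -e3, X_11=(4, -3, 6, 2)
t=11: X=(4, -3, 6, 2), d=5 → -e3, X_12=(4, -3, 5, 2)


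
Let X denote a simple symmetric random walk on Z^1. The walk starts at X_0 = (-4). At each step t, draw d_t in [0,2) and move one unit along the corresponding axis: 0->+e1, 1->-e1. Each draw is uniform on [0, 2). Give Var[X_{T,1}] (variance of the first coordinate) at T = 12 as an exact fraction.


Outcome values over d=0..1: [1, -1]
Σy = 0, Σy² = 2, M = 2
μ = 0/2 = 0,  σ² = 2/2 − (0)² = 1
Independent increments: Var[X_12] = 12·σ² = 12·(1) = 12

12


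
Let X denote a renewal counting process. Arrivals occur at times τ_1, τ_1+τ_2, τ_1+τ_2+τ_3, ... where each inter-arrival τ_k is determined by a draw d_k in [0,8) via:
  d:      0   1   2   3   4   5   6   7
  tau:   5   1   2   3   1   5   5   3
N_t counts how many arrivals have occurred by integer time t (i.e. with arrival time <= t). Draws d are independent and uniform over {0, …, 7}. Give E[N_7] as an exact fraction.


Inter-arrival values over d=0..7: [5, 1, 2, 3, 1, 5, 5, 3]
Each d has probability 1/8, so the pmf of τ is: f(1) = 1/4, f(2) = 1/8, f(3) = 1/4, f(5) = 3/8
Renewal equation for m(n) = E[N_n]: condition on τ_1 = k (if k <= n, one arrival plus a fresh copy on the remaining n−k steps): m(n) = F(n) + Σ_{k<=n} f(k)·m(n−k), where F(n) = P(τ <= n) and m(0) = 0
m(1) = F(1) = 1/4
m(2) = F(2) + f(1)·m(1) = 3/8 + 1/4·1/4 = 7/16
m(3) = F(3) + f(1)·m(2) + f(2)·m(1) = 5/8 + 1/4·7/16 + 1/8·1/4 = 49/64
m(4) = F(4) + f(1)·m(3) + f(2)·m(2) + f(3)·m(1) = 5/8 + 1/4·49/64 + 1/8·7/16 + 1/4·1/4 = 239/256
m(5) = F(5) + f(1)·m(4) + f(2)·m(3) + f(3)·m(2) = 1 + 1/4·239/256 + 1/8·49/64 + 1/4·7/16 = 1473/1024
m(6) = F(6) + f(1)·m(5) + f(2)·m(4) + f(3)·m(3) + f(5)·m(1) = 1 + 1/4·1473/1024 + 1/8·239/256 + 1/4·49/64 + 3/8·1/4 = 7215/4096
m(7) = F(7) + f(1)·m(6) + f(2)·m(5) + f(3)·m(4) + f(5)·m(2) = 1 + 1/4·7215/4096 + 1/8·1473/1024 + 1/4·239/256 + 3/8·7/16 = 33057/16384
E[N_7] = m(7) = 33057/16384

33057/16384


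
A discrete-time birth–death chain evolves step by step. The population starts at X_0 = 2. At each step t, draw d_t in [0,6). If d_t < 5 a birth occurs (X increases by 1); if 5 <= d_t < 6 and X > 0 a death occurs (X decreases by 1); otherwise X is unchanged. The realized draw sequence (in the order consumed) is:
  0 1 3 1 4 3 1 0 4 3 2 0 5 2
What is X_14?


t=0: X=2, d=0 → birth, X_1=3
t=1: X=3, d=1 → birth, X_2=4
t=2: X=4, d=3 → birth, X_3=5
t=3: X=5, d=1 → birth, X_4=6
t=4: X=6, d=4 → birth, X_5=7
t=5: X=7, d=3 → birth, X_6=8
t=6: X=8, d=1 → birth, X_7=9
t=7: X=9, d=0 → birth, X_8=10
t=8: X=10, d=4 → birth, X_9=11
t=9: X=11, d=3 → birth, X_10=12
t=10: X=12, d=2 → birth, X_11=13
t=11: X=13, d=0 → birth, X_12=14
t=12: X=14, d=5 → death, X_13=13
t=13: X=13, d=2 → birth, X_14=14

14
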